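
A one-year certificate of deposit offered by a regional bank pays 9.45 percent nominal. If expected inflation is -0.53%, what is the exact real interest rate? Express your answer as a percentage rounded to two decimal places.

10.03%

By the Fisher relation, 1 + r = (1 + i)/(1 + π).
1 + r = 1.09450 / 0.99470 = 1.100332
r = 1.100332 − 1 = 10.0332%, i.e. 10.03%.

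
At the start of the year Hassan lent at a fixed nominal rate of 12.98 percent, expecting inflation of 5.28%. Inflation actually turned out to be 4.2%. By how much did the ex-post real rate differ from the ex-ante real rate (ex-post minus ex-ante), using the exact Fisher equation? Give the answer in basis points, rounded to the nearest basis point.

Ex-ante: (1 + 0.1298)/(1 + 0.0528) − 1 = 7.3138%
Ex-post: (1 + 0.1298)/(1 + 0.0420) − 1 = 8.4261%
Difference (ex-post − ex-ante) = 1.1123% → 111 basis points.

111 basis points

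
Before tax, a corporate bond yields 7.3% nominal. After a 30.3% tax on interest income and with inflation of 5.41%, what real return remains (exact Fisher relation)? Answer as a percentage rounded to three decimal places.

After-tax nominal return = 7.3% × (1 − 0.303) = 5.0881%.
1 + r = 1.050881 / 1.05410 = 0.996946
After-tax real rate = 0.996946 − 1 → -0.305%.

-0.305%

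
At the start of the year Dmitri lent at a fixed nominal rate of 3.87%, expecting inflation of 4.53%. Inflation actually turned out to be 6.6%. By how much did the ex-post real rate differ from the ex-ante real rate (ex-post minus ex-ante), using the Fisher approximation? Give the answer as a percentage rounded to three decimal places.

Ex-ante: 3.87% − 4.53% = -0.660%
Ex-post: 3.87% − 6.6% = -2.730%
Difference (ex-post − ex-ante) = -2.0700% → -2.070%.

-2.070%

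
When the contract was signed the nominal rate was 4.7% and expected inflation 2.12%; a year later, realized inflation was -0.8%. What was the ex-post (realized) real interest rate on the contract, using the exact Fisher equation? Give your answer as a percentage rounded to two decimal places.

5.54%

Ex-post: (1 + 0.0470)/(1 − 0.0080) − 1 = 5.5444%
So the realized real rate is 5.54%.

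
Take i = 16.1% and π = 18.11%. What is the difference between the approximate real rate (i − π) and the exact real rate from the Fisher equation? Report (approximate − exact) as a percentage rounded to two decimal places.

-0.31%

Approximate: r ≈ 16.100% − 18.110% = -2.0100%
Exact: (1 + 0.1610)/(1 + 0.1811) − 1 = -1.7018%
Error = -2.0100% − (-1.7018%) = -0.3082% → -0.31%.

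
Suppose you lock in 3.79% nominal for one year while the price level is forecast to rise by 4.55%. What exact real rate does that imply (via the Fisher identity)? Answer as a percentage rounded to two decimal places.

By the Fisher identity, 1 + r = (1 + i)/(1 + π).
1 + r = 1.03790 / 1.04550 = 0.992731
r = 0.992731 − 1 = -0.7269%, i.e. -0.73%.

-0.73%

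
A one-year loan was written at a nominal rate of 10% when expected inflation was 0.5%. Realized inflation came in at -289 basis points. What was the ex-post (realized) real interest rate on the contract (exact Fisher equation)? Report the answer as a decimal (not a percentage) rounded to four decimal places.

0.1327

Ex-post: (1 + 0.1000)/(1 − 0.0289) − 1 = 13.2736%
So the realized real rate is 0.1327.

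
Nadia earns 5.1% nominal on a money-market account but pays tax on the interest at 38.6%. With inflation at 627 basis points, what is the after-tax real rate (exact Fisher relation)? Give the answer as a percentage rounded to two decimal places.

After-tax nominal return = 5.1% × (1 − 0.386) = 3.1314%.
1 + r = 1.031314 / 1.06270 = 0.970466
After-tax real rate = 0.970466 − 1 → -2.95%.

-2.95%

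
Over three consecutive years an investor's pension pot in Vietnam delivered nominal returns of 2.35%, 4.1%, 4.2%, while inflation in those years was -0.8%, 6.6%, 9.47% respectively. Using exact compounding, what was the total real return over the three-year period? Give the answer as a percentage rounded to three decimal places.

-4.095%

Nominal growth factor = 1.0235 × 1.0410 × 1.0420 = 1.110213
Price-level growth factor = 0.9920 × 1.0660 × 1.0947 = 1.157615
Real growth factor = 1.110213 / 1.157615 = 0.959052
Total real return = 0.959052 − 1 → -4.095%.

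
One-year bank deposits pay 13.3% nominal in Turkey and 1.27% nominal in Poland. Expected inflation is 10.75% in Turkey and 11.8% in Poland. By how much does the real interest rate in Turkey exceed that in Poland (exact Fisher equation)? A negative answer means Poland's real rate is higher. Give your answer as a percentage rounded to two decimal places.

Turkey: (1 + 0.1330)/(1 + 0.1075) − 1 = 2.3025%
Poland: (1 + 0.0127)/(1 + 0.1180) − 1 = -9.4186%
Differential = 2.3025% − (-9.4186%) = 11.7211% → 11.72%.

11.72%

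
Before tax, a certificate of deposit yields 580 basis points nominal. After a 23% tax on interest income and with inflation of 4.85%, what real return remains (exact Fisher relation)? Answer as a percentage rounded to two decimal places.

After-tax nominal return = 5.8% × (1 − 0.23) = 4.4660%.
1 + r = 1.04466 / 1.04850 = 0.996338
After-tax real rate = 0.996338 − 1 → -0.37%.

-0.37%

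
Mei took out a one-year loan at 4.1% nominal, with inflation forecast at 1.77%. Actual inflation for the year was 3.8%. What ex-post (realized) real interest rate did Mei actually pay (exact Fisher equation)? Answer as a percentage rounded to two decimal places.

0.29%

Ex-post: (1 + 0.0410)/(1 + 0.0380) − 1 = 0.2890%
So the realized real rate is 0.29%.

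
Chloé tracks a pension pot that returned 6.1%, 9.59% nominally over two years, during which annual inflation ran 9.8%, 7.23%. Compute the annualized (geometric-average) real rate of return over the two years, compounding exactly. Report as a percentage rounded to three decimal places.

-0.623%

Compound the nominal returns: 1.0610 × 1.0959 = 1.162749900.
Compound inflation: 1.0980 × 1.0723 = 1.177385400.
Deflate: 1.162749900 / 1.177385400 = 0.987569491.
Annualized real rate = 0.987569491^(1/2) − 1 = -0.62347% → -0.623%.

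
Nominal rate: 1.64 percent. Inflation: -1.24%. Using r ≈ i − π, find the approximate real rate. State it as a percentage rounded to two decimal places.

2.88%

r ≈ i − π = 1.64% − (-1.24%) = 2.88%.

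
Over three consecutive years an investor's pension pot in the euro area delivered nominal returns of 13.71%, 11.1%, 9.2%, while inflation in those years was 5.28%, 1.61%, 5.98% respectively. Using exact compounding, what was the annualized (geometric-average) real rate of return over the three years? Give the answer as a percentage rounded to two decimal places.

6.76%

Compound the nominal returns: 1.1371 × 1.1110 × 1.0920 = 1.37954337.
Compound inflation: 1.0528 × 1.0161 × 1.0598 = 1.13372113.
Deflate: 1.37954337 / 1.13372113 = 1.21682777.
Annualized real rate = 1.21682777^(1/3) − 1 = 6.7603% → 6.76%.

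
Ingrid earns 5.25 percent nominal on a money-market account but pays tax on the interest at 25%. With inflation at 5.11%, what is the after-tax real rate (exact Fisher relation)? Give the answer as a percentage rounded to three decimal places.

After-tax nominal return = 5.25% × (1 − 0.25) = 3.9375%.
1 + r = 1.039375 / 1.05110 = 0.98884502
After-tax real rate = 0.98884502 − 1 → -1.115%.

-1.115%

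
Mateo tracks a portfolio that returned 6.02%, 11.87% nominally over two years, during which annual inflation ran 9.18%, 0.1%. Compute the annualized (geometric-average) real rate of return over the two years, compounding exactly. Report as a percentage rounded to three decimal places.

Nominal growth factor = 1.0602 × 1.1187 = 1.18604574
Price-level growth factor = 1.0918 × 1.0010 = 1.09289180
Real growth factor = 1.18604574 / 1.09289180 = 1.08523620
Annualized real rate = 1.08523620^(1/2) − 1 = 4.1747% → 4.175%.

4.175%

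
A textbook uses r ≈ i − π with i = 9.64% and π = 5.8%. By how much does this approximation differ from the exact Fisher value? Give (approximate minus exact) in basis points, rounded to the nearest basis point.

Approximate: r ≈ 9.640% − 5.800% = 3.8400%
Exact: (1 + 0.0964)/(1 + 0.0580) − 1 = 3.6295%
Error = 3.8400% − 3.6295% = 0.2105% → 21 basis points.

21 basis points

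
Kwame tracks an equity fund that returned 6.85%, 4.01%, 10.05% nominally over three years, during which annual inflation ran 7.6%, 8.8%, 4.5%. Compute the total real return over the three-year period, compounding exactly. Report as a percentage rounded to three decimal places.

Compound the nominal returns: 1.0685 × 1.0401 × 1.1005 = 1.223037.
Compound inflation: 1.0760 × 1.0880 × 1.0450 = 1.223369.
Deflate: 1.223037 / 1.223369 = 0.999729.
Total real return = 0.999729 − 1 → -0.027%.

-0.027%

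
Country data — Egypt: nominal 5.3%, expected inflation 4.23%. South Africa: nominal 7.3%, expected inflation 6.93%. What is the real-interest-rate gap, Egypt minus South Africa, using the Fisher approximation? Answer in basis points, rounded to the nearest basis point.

70 basis points

Egypt: 5.3% − 4.23% = 1.070%
South Africa: 7.3% − 6.93% = 0.370%
Differential = 0.700% → 70 basis points.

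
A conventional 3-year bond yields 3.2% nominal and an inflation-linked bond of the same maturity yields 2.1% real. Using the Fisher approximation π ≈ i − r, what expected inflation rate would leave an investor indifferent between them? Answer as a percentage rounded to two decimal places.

1.10%

π ≈ i − r = 3.2% − 2.1% → 1.10%.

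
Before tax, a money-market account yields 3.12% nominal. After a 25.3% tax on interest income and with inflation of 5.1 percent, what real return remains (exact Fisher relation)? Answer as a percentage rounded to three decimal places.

-2.635%

After-tax nominal return = 3.12% × (1 − 0.253) = 2.33064%.
1 + r = 1.0233064 / 1.05100 = 0.973650
After-tax real rate = 0.973650 − 1 → -2.635%.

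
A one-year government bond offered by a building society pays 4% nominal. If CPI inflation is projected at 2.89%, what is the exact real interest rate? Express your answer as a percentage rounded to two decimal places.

1.08%

By the Fisher relation, 1 + r = (1 + i)/(1 + π).
1 + r = 1.04000 / 1.02890 = 1.010788
r = 1.010788 − 1 = 1.0788%, i.e. 1.08%.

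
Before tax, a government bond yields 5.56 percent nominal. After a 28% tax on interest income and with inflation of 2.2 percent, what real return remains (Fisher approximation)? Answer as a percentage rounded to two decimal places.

After-tax nominal return = 5.56% × (1 − 0.28) = 4.0032%.
r ≈ 4.0032% − 2.2% → 1.80%.

1.80%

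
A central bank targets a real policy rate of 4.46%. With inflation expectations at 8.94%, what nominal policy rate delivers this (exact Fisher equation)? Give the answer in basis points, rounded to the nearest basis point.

(1 + i) = (1 + r)(1 + π) = 1.04460 × 1.08940 = 1.13798724
i = 1.13798724 − 1, so the required nominal rate is 1380 basis points.

1380 basis points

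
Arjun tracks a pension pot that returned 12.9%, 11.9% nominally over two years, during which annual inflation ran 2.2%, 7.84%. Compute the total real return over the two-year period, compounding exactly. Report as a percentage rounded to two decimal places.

14.63%

Nominal growth factor = 1.1290 × 1.1190 = 1.263351
Price-level growth factor = 1.0220 × 1.0784 = 1.102125
Real growth factor = 1.263351 / 1.102125 = 1.146287
Total real return = 1.146287 − 1 → 14.63%.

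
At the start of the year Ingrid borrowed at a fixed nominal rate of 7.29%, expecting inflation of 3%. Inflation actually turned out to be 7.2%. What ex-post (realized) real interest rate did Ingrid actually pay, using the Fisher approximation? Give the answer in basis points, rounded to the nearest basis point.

Ex-post: 7.29% − 7.2% = 0.090%
So the realized real rate is 9 basis points.

9 basis points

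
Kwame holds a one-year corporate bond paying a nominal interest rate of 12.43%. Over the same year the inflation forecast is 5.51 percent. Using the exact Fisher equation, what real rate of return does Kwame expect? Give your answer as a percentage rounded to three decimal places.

By the Fisher equation, 1 + r = (1 + i)/(1 + π).
1 + r = 1.12430 / 1.05510 = 1.065586
r = 1.065586 − 1 = 6.5586%, i.e. 6.559%.

6.559%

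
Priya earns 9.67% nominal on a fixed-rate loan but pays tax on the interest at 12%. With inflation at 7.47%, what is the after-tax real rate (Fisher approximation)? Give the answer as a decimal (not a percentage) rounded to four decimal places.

After-tax nominal return = 9.67% × (1 − 0.12) = 8.5096%.
r ≈ 8.5096% − 7.47% → 0.0104.

0.0104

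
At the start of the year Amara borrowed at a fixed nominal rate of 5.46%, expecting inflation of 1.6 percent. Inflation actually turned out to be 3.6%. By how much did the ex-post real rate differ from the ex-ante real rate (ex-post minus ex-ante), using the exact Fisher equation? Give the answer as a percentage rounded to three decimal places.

Ex-ante: (1 + 0.0546)/(1 + 0.0160) − 1 = 3.7992%
Ex-post: (1 + 0.0546)/(1 + 0.0360) − 1 = 1.7954%
Difference (ex-post − ex-ante) = -2.0038% → -2.004%.

-2.004%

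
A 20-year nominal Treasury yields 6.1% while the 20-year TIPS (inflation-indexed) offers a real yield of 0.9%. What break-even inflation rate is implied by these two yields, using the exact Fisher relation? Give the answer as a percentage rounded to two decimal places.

(1 + π) = (1 + i)/(1 + r) = 1.06100 / 1.00900 = 1.051536
Break-even inflation = 1.051536 − 1 → 5.15%.

5.15%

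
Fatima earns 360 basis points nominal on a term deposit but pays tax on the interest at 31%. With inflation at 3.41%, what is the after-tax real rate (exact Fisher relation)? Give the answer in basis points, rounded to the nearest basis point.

-90 basis points

After-tax nominal return = 3.6% × (1 − 0.31) = 2.4840%.
1 + r = 1.02484 / 1.03410 = 0.991045
After-tax real rate = 0.991045 − 1 → -90 basis points.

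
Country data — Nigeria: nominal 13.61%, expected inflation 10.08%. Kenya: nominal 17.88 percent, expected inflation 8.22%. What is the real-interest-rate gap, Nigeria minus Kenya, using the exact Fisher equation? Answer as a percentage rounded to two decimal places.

Nigeria: (1 + 0.1361)/(1 + 0.1008) − 1 = 3.2068%
Kenya: (1 + 0.1788)/(1 + 0.0822) − 1 = 8.9263%
Differential = 3.2068% − 8.9263% = -5.7195% → -5.72%.

-5.72%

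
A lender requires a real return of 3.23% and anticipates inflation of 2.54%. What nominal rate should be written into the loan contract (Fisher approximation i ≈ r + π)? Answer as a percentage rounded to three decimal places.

i ≈ r + π = 3.23% + 2.54% = 5.770%.

5.770%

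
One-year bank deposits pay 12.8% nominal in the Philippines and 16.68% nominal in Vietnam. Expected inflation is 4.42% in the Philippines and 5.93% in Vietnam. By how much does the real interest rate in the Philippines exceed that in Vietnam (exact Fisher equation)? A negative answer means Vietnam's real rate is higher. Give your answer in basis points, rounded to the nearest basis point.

-212 basis points

The Philippines: (1 + 0.1280)/(1 + 0.0442) − 1 = 8.0253%
Vietnam: (1 + 0.1668)/(1 + 0.0593) − 1 = 10.1482%
Differential = 8.0253% − 10.1482% = -2.1229% → -212 basis points.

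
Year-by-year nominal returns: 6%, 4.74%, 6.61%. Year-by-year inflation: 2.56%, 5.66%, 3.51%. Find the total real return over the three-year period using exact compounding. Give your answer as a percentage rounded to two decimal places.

Compound the nominal returns: 1.0600 × 1.0474 × 1.0661 = 1.183631.
Compound inflation: 1.0256 × 1.0566 × 1.0351 = 1.121685.
Deflate: 1.183631 / 1.121685 = 1.055226.
Total real return = 1.055226 − 1 → 5.52%.

5.52%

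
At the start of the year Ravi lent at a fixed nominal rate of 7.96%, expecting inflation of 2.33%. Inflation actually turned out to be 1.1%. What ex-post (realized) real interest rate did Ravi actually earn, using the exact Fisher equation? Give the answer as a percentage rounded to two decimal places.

6.79%

Ex-post: (1 + 0.0796)/(1 + 0.0110) − 1 = 6.7854%
So the realized real rate is 6.79%.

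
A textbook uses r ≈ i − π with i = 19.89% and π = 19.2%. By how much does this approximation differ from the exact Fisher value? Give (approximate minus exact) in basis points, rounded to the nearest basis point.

11 basis points

Approximate: r ≈ 19.890% − 19.200% = 0.6900%
Exact: (1 + 0.1989)/(1 + 0.1920) − 1 = 0.5789%
Error = 0.6900% − 0.5789% = 0.1111% → 11 basis points.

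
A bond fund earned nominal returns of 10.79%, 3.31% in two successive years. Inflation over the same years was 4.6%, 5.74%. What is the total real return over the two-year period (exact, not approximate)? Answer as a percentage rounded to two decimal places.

3.48%

Compound the nominal returns: 1.1079 × 1.0331 = 1.144571.
Compound inflation: 1.0460 × 1.0574 = 1.106040.
Deflate: 1.144571 / 1.106040 = 1.034837.
Total real return = 1.034837 − 1 → 3.48%.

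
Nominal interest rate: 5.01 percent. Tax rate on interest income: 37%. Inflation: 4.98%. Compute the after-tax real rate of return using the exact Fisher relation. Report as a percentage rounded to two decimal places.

After-tax nominal return = 5.01% × (1 − 0.37) = 3.1563%.
1 + r = 1.031563 / 1.04980 = 0.982628
After-tax real rate = 0.982628 − 1 → -1.74%.

-1.74%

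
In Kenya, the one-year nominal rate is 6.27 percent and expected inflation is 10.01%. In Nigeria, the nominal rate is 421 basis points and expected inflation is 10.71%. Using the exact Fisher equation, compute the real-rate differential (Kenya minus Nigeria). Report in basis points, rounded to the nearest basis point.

Kenya: (1 + 0.0627)/(1 + 0.1001) − 1 = -3.3997%
Nigeria: (1 + 0.0421)/(1 + 0.1071) − 1 = -5.8712%
Differential = -3.3997% − (-5.8712%) = 2.4715% → 247 basis points.

247 basis points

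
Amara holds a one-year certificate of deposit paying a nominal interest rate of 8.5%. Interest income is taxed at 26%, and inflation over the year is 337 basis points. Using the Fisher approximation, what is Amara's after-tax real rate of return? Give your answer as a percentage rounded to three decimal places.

After-tax nominal return = 8.5% × (1 − 0.26) = 6.2900%.
r ≈ 6.2900% − 3.37% → 2.920%.

2.920%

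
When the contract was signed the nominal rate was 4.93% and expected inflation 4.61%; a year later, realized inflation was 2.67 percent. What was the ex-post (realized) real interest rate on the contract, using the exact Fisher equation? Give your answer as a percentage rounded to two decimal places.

Ex-post: (1 + 0.0493)/(1 + 0.0267) − 1 = 2.2012%
So the realized real rate is 2.20%.

2.20%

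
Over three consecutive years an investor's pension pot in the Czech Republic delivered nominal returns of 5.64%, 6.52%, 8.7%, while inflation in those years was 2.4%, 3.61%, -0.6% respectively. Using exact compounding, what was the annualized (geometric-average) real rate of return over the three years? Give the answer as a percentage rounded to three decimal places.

Compound the nominal returns: 1.0564 × 1.0652 × 1.0870 = 1.22317640.
Compound inflation: 1.0240 × 1.0361 × 0.9940 = 1.05460060.
Deflate: 1.22317640 / 1.05460060 = 1.15984800.
Annualized real rate = 1.15984800^(1/3) − 1 = 5.0672% → 5.067%.

5.067%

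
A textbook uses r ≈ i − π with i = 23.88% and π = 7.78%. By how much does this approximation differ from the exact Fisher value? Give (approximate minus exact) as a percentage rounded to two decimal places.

Approximate: r ≈ 23.880% − 7.780% = 16.1000%
Exact: (1 + 0.2388)/(1 + 0.0778) − 1 = 14.9378%
Error = 16.1000% − 14.9378% = 1.1622% → 1.16%.

1.16%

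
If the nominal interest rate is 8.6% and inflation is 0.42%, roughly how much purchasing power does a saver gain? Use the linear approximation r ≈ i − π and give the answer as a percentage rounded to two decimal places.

8.18%

r ≈ i − π = 8.6% − 0.42% = 8.18%.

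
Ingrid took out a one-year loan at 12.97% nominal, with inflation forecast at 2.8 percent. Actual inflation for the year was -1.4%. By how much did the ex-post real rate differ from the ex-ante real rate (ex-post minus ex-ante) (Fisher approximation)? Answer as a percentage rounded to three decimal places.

4.200%

Ex-ante: 12.97% − 2.8% = 10.170%
Ex-post: 12.97% − (-1.4%) = 14.370%
Difference (ex-post − ex-ante) = 4.2000% → 4.200%.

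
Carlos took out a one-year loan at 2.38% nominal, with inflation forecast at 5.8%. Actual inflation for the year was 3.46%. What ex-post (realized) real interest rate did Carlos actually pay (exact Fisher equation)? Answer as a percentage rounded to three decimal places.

Ex-post: (1 + 0.0238)/(1 + 0.0346) − 1 = -1.0439%
So the realized real rate is -1.044%.

-1.044%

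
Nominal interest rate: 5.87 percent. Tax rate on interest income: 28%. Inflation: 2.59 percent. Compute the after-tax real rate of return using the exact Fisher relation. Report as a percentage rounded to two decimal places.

1.60%

After-tax nominal return = 5.87% × (1 − 0.28) = 4.2264%.
1 + r = 1.042264 / 1.02590 = 1.015951
After-tax real rate = 1.015951 − 1 → 1.60%.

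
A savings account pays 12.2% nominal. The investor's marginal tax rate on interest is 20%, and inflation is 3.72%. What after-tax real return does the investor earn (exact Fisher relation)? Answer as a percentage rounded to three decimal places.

5.823%

After-tax nominal return = 12.2% × (1 − 0.2) = 9.7600%.
1 + r = 1.09760 / 1.03720 = 1.058234
After-tax real rate = 1.058234 − 1 → 5.823%.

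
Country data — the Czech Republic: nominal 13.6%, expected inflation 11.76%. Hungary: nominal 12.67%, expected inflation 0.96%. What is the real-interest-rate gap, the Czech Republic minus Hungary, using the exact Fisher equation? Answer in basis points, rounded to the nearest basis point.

The Czech Republic: (1 + 0.1360)/(1 + 0.1176) − 1 = 1.6464%
Hungary: (1 + 0.1267)/(1 + 0.0096) − 1 = 11.5987%
Differential = 1.6464% − 11.5987% = -9.9523% → -995 basis points.

-995 basis points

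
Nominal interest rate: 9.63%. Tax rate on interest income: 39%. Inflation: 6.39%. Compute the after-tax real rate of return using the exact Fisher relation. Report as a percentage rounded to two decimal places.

After-tax nominal return = 9.63% × (1 − 0.39) = 5.8743%.
1 + r = 1.058743 / 1.06390 = 0.995153
After-tax real rate = 0.995153 − 1 → -0.48%.

-0.48%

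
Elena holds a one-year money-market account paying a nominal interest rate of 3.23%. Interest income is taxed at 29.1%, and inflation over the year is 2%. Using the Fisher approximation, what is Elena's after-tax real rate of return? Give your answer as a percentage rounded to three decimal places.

0.290%

After-tax nominal return = 3.23% × (1 − 0.291) = 2.29007%.
r ≈ 2.29007% − 2% → 0.290%.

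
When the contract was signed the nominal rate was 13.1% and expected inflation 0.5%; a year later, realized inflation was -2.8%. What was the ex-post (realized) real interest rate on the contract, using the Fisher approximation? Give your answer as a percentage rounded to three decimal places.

15.900%

Ex-post: 13.1% − (-2.8%) = 15.900%
So the realized real rate is 15.900%.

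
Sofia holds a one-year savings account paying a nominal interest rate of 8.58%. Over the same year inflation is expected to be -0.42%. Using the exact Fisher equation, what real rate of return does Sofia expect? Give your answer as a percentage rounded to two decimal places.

By the Fisher equation, 1 + r = (1 + i)/(1 + π).
1 + r = 1.08580 / 0.99580 = 1.090380
r = 1.090380 − 1 = 9.0380%, i.e. 9.04%.

9.04%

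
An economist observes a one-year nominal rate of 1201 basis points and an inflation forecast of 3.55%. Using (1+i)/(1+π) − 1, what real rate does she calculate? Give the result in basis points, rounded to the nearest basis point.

By the Fisher relation, 1 + r = (1 + i)/(1 + π).
1 + r = 1.12010 / 1.03550 = 1.081700
r = 1.081700 − 1 = 8.1700%, i.e. 817 basis points.

817 basis points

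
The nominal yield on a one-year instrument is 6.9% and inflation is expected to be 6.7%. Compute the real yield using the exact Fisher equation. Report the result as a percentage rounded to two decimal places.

By the Fisher relation, 1 + r = (1 + i)/(1 + π).
1 + r = 1.06900 / 1.06700 = 1.001874
r = 1.001874 − 1 = 0.1874%, i.e. 0.19%.

0.19%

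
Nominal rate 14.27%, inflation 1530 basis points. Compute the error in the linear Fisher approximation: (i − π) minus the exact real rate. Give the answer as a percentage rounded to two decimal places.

-0.14%

Approximate: r ≈ 14.270% − 15.300% = -1.0300%
Exact: (1 + 0.1427)/(1 + 0.1530) − 1 = -0.8933%
Error = -1.0300% − (-0.8933%) = -0.1367% → -0.14%.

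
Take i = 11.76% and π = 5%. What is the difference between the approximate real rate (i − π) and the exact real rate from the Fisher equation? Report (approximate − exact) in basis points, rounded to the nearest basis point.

Approximate: r ≈ 11.760% − 5.000% = 6.7600%
Exact: (1 + 0.1176)/(1 + 0.0500) − 1 = 6.4381%
Error = 6.7600% − 6.4381% = 0.3219% → 32 basis points.

32 basis points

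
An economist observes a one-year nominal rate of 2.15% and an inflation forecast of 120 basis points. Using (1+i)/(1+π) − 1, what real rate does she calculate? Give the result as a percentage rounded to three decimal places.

1 + r = 1.02150 / 1.01200 = 1.009387
r = 1.009387 − 1 = 0.9387%, i.e. 0.939%.

0.939%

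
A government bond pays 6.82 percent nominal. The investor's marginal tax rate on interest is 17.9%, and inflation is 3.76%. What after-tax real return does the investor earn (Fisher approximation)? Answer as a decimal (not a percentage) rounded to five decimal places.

After-tax nominal return = 6.82% × (1 − 0.179) = 5.59922%.
r ≈ 5.59922% − 3.76% → 0.01839.

0.01839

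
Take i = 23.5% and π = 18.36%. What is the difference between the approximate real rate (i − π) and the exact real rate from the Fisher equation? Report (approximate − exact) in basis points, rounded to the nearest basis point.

80 basis points

Approximate: r ≈ 23.500% − 18.360% = 5.1400%
Exact: (1 + 0.2350)/(1 + 0.1836) − 1 = 4.3427%
Error = 5.1400% − 4.3427% = 0.7973% → 80 basis points.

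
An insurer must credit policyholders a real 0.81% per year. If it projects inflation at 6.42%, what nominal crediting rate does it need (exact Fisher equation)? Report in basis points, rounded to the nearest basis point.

(1 + i) = (1 + r)(1 + π) = 1.00810 × 1.06420 = 1.07282002
i = 1.07282002 − 1, so the required nominal rate is 728 basis points.

728 basis points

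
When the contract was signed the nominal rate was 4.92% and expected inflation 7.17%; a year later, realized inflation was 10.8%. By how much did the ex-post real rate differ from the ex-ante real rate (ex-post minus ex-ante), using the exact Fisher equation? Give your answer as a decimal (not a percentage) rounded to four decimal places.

Ex-ante: (1 + 0.0492)/(1 + 0.0717) − 1 = -2.0995%
Ex-post: (1 + 0.0492)/(1 + 0.1080) − 1 = -5.3069%
Difference (ex-post − ex-ante) = -3.2074% → -0.0321.

-0.0321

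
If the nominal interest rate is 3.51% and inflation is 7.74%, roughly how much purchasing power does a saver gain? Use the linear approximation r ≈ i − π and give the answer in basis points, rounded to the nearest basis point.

-423 basis points

r ≈ i − π = 3.51% − 7.74% = -423 basis points.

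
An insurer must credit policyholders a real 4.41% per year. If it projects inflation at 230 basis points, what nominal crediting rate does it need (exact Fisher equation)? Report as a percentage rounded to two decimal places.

6.81%

(1 + i) = (1 + r)(1 + π) = 1.04410 × 1.02300 = 1.0681143
i = 1.0681143 − 1, so the required nominal rate is 6.81%.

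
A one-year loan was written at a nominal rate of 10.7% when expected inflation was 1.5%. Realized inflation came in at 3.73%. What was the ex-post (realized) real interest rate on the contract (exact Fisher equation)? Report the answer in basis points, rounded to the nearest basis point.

672 basis points

Ex-post: (1 + 0.1070)/(1 + 0.0373) − 1 = 6.7194%
So the realized real rate is 672 basis points.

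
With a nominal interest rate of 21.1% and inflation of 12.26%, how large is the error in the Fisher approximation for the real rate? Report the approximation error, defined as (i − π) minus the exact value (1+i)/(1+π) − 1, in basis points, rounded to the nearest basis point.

Approximate: r ≈ 21.100% − 12.260% = 8.8400%
Exact: (1 + 0.2110)/(1 + 0.1226) − 1 = 7.8746%
Error = 8.8400% − 7.8746% = 0.9654% → 97 basis points.

97 basis points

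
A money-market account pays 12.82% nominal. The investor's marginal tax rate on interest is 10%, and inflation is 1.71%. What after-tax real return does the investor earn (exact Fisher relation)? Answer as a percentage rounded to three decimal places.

9.663%

After-tax nominal return = 12.82% × (1 − 0.1) = 11.5380%.
1 + r = 1.11538 / 1.01710 = 1.096628
After-tax real rate = 1.096628 − 1 → 9.663%.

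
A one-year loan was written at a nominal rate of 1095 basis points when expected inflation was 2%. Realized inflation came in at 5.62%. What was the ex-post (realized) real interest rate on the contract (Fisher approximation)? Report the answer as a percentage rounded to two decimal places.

5.33%

Ex-post: 10.95% − 5.62% = 5.330%
So the realized real rate is 5.33%.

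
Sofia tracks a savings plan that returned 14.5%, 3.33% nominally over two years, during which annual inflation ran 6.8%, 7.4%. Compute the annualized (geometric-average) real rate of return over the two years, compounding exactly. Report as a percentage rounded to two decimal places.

Nominal growth factor = 1.1450 × 1.0333 = 1.18312850
Price-level growth factor = 1.0680 × 1.0740 = 1.14703200
Real growth factor = 1.18312850 / 1.14703200 = 1.03146948
Annualized real rate = 1.03146948^(1/2) − 1 = 1.5613% → 1.56%.

1.56%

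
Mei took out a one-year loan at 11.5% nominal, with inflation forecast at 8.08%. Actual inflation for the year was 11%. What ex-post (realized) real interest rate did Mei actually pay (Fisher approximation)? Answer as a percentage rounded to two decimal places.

0.50%

Ex-post: 11.5% − 11% = 0.500%
So the realized real rate is 0.50%.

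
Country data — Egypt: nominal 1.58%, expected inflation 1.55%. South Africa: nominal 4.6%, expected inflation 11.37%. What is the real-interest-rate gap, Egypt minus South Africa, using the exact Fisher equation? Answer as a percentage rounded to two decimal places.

Egypt: (1 + 0.0158)/(1 + 0.0155) − 1 = 0.0295%
South Africa: (1 + 0.0460)/(1 + 0.1137) − 1 = -6.0788%
Differential = 0.0295% − (-6.0788%) = 6.1084% → 6.11%.

6.11%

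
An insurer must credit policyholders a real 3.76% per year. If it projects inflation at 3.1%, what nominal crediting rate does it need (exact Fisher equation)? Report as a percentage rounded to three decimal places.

6.977%

(1 + i) = (1 + r)(1 + π) = 1.03760 × 1.03100 = 1.0697656
i = 1.0697656 − 1, so the required nominal rate is 6.977%.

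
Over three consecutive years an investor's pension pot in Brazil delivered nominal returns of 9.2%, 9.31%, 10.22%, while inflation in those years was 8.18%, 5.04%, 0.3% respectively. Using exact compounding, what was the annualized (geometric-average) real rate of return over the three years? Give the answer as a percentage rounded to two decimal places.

4.90%

Compound the nominal returns: 1.0920 × 1.0931 × 1.1022 = 1.31565778.
Compound inflation: 1.0818 × 1.0504 × 1.0030 = 1.13973169.
Deflate: 1.31565778 / 1.13973169 = 1.15435747.
Annualized real rate = 1.15435747^(1/3) − 1 = 4.9011% → 4.90%.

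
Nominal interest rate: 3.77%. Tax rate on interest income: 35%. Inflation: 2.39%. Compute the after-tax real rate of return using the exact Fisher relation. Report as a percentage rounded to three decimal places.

After-tax nominal return = 3.77% × (1 − 0.35) = 2.4505%.
1 + r = 1.024505 / 1.02390 = 1.000591
After-tax real rate = 1.000591 − 1 → 0.059%.

0.059%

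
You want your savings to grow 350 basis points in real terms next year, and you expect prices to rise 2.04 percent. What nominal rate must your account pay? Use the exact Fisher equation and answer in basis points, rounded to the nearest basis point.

561 basis points

(1 + i) = (1 + r)(1 + π) = 1.03500 × 1.02040 = 1.056114
i = 1.056114 − 1, so the required nominal rate is 561 basis points.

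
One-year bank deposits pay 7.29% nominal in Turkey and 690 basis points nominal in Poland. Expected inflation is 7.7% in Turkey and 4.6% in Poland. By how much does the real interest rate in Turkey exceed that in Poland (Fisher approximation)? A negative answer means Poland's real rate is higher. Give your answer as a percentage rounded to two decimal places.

Turkey: 7.29% − 7.7% = -0.410%
Poland: 6.9% − 4.6% = 2.300%
Differential = -2.710% → -2.71%.

-2.71%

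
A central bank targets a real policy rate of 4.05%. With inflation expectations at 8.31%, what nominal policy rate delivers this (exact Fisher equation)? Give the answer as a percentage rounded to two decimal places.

12.70%

(1 + i) = (1 + r)(1 + π) = 1.04050 × 1.08310 = 1.12696555
i = 1.12696555 − 1, so the required nominal rate is 12.70%.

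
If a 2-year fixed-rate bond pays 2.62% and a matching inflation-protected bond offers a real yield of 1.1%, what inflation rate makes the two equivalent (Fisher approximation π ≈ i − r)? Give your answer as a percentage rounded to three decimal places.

π ≈ i − r = 2.62% − 1.1% → 1.520%.

1.520%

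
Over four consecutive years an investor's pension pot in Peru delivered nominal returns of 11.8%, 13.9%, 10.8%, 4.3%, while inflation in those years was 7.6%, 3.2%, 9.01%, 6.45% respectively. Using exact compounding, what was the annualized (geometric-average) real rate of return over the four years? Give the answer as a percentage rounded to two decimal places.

Compound the nominal returns: 1.1180 × 1.1390 × 1.1080 × 1.0430 = 1.47159938.
Compound inflation: 1.0760 × 1.0320 × 1.0901 × 1.0645 = 1.28855801.
Deflate: 1.47159938 / 1.28855801 = 1.14205133.
Annualized real rate = 1.14205133^(1/4) − 1 = 3.3764% → 3.38%.

3.38%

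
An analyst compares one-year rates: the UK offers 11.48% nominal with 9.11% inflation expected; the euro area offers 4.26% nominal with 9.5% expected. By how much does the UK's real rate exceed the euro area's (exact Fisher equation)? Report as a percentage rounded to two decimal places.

The UK: (1 + 0.1148)/(1 + 0.0911) − 1 = 2.1721%
The euro area: (1 + 0.0426)/(1 + 0.0950) − 1 = -4.7854%
Differential = 2.1721% − (-4.7854%) = 6.9575% → 6.96%.

6.96%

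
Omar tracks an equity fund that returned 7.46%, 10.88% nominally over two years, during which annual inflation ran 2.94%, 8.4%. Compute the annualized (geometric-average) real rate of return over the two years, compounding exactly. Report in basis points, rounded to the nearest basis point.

Nominal growth factor = 1.0746 × 1.1088 = 1.19151648
Price-level growth factor = 1.0294 × 1.0840 = 1.11586960
Real growth factor = 1.19151648 / 1.11586960 = 1.06779186
Annualized real rate = 1.06779186^(1/2) − 1 = 3.3340% → 333 basis points.

333 basis points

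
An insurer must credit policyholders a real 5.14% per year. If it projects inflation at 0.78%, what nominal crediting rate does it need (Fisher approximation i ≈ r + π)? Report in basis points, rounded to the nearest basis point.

i ≈ r + π = 5.14% + 0.78% = 592 basis points.

592 basis points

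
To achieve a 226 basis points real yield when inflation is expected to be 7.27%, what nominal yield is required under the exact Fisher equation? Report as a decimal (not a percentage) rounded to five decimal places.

(1 + i) = (1 + r)(1 + π) = 1.02260 × 1.07270 = 1.09694302
i = 1.09694302 − 1, so the required nominal rate is 0.09694.

0.09694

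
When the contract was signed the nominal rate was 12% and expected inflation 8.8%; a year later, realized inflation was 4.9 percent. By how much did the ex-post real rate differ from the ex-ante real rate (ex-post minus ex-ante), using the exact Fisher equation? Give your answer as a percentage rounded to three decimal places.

3.827%

Ex-ante: (1 + 0.1200)/(1 + 0.0880) − 1 = 2.9412%
Ex-post: (1 + 0.1200)/(1 + 0.0490) − 1 = 6.7684%
Difference (ex-post − ex-ante) = 3.8272% → 3.827%.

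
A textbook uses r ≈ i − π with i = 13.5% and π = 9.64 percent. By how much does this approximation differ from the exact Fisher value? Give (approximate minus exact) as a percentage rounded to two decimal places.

0.34%

Approximate: r ≈ 13.500% − 9.640% = 3.8600%
Exact: (1 + 0.1350)/(1 + 0.0964) − 1 = 3.5206%
Error = 3.8600% − 3.5206% = 0.3394% → 0.34%.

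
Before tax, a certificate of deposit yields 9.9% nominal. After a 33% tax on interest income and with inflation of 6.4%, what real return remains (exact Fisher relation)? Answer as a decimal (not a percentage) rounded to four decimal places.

0.0022

After-tax nominal return = 9.9% × (1 − 0.33) = 6.6330%.
1 + r = 1.06633 / 1.06400 = 1.002190
After-tax real rate = 1.002190 − 1 → 0.0022.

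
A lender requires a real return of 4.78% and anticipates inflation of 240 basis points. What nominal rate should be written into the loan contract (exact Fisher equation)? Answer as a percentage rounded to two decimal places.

(1 + i) = (1 + r)(1 + π) = 1.04780 × 1.02400 = 1.0729472
i = 1.0729472 − 1, so the required nominal rate is 7.29%.

7.29%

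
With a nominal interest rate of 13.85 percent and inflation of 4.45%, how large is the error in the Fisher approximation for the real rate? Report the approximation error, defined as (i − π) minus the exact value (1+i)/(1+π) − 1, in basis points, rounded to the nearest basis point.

Approximate: r ≈ 13.850% − 4.450% = 9.4000%
Exact: (1 + 0.1385)/(1 + 0.0445) − 1 = 8.9995%
Error = 9.4000% − 8.9995% = 0.4005% → 40 basis points.

40 basis points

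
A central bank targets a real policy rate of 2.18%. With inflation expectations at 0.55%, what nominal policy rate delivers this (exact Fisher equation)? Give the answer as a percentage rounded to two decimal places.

(1 + i) = (1 + r)(1 + π) = 1.02180 × 1.00550 = 1.0274199
i = 1.0274199 − 1, so the required nominal rate is 2.74%.

2.74%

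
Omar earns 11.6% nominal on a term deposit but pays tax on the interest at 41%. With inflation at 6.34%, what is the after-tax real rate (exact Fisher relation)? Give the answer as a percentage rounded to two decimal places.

0.47%

After-tax nominal return = 11.6% × (1 − 0.41) = 6.8440%.
1 + r = 1.06844 / 1.06340 = 1.004740
After-tax real rate = 1.004740 − 1 → 0.47%.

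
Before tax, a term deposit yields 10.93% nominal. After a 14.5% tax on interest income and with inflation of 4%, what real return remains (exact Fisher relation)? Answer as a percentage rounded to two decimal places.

5.14%

After-tax nominal return = 10.93% × (1 − 0.145) = 9.34515%.
1 + r = 1.0934515 / 1.04000 = 1.051396
After-tax real rate = 1.051396 − 1 → 5.14%.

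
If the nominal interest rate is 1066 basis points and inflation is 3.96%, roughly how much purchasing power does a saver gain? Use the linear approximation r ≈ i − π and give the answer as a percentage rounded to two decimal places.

r ≈ i − π = 10.66% − 3.96% = 6.70%.

6.70%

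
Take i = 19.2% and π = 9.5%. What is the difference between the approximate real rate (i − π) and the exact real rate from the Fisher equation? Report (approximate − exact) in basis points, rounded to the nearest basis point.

84 basis points

Approximate: r ≈ 19.200% − 9.500% = 9.7000%
Exact: (1 + 0.1920)/(1 + 0.0950) − 1 = 8.8584%
Error = 9.7000% − 8.8584% = 0.8416% → 84 basis points.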